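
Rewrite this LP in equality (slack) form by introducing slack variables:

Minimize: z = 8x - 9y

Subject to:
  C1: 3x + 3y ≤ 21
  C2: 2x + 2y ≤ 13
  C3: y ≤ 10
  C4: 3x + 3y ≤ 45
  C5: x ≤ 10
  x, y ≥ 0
min z = 8x - 9y

s.t.
  3x + 3y + s1 = 21
  2x + 2y + s2 = 13
  y + s3 = 10
  3x + 3y + s4 = 45
  x + s5 = 10
  x, y, s1, s2, s3, s4, s5 ≥ 0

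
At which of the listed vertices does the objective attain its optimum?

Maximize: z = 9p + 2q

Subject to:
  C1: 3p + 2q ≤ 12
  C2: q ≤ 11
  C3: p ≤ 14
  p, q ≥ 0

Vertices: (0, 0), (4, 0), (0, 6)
(4, 0) with z = 36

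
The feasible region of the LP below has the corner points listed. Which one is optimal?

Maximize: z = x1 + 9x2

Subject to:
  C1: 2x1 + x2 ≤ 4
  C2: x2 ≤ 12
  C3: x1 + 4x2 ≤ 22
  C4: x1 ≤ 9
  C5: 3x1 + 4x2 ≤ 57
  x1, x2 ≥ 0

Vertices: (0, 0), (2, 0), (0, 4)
Evaluating z = x1 + 9x2 at each vertex:
  (0, 0): z = 0
  (2, 0): z = 2
  (0, 4): z = 36

The largest value is z = 36, attained at (0, 4).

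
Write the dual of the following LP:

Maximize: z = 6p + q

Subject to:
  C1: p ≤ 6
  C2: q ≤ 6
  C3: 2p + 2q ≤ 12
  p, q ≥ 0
Minimize: z = 6y1 + 6y2 + 12y3

Subject to:
  C1: -y1 - 2y3 ≤ -6
  C2: -y2 - 2y3 ≤ -1
  y1, y2, y3 ≥ 0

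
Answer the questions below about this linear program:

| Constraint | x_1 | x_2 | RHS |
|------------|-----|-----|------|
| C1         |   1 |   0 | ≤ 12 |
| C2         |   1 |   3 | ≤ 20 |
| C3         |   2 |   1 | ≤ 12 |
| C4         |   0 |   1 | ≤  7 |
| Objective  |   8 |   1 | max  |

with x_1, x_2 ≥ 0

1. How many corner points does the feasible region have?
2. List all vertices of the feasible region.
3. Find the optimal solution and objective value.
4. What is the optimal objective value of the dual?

1. 4
2. (0, 0), (6, 0), (3.2, 5.6), (0, 6.667)
3. x_1 = 6, x_2 = 0, z = 48
4. 48 (by strong duality, equal to the primal optimum)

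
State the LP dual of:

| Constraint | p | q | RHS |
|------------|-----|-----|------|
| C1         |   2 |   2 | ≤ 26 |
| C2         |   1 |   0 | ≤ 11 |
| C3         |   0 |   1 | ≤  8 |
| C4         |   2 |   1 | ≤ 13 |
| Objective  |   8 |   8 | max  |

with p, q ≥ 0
Minimize: z = 26y1 + 11y2 + 8y3 + 13y4

Subject to:
  C1: -2y1 - y2 - 2y4 ≤ -8
  C2: -2y1 - y3 - y4 ≤ -8
  y1, y2, y3, y4 ≥ 0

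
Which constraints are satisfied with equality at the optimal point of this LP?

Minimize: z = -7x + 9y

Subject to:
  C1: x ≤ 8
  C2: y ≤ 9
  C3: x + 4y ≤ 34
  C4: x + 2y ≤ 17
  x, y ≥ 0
Optimal: x = 8, y = 0
Slack at optimum:
  C1: slack = 0 (binding)
  C2: slack = 9
  C3: slack = 26
  C4: slack = 9
  x ≥ 0: x = 8
  y ≥ 0: y = 0 (binding)
Binding constraints: C1, y ≥ 0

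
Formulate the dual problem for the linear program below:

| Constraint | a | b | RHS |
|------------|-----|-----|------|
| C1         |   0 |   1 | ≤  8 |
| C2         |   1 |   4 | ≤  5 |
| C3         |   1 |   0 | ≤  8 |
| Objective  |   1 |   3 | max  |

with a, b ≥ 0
Minimize: z = 8y1 + 5y2 + 8y3

Subject to:
  C1: -y2 - y3 ≤ -1
  C2: -y1 - 4y2 ≤ -3
  y1, y2, y3 ≥ 0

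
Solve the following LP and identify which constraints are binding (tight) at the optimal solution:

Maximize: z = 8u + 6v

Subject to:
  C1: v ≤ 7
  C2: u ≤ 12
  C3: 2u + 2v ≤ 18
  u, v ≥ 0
Optimal: u = 9, v = 0
Slack at optimum:
  C1: slack = 7
  C2: slack = 3
  C3: slack = 0 (binding)
  u ≥ 0: u = 9
  v ≥ 0: v = 0 (binding)
Binding constraints: C3, v ≥ 0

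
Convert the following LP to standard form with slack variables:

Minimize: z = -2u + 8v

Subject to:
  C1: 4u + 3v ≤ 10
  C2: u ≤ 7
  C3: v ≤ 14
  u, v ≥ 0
min z = -2u + 8v

s.t.
  4u + 3v + s1 = 10
  u + s2 = 7
  v + s3 = 14
  u, v, s1, s2, s3 ≥ 0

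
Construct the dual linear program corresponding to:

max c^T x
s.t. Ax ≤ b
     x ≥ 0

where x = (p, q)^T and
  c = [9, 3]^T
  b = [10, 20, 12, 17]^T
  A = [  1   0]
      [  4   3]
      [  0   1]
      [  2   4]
Minimize: z = 10y1 + 20y2 + 12y3 + 17y4

Subject to:
  C1: -y1 - 4y2 - 2y4 ≤ -9
  C2: -3y2 - y3 - 4y4 ≤ -3
  y1, y2, y3, y4 ≥ 0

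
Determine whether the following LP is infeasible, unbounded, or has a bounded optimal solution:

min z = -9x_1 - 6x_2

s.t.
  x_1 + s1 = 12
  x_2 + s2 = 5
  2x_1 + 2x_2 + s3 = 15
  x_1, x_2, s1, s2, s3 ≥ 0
The point (7.5, 0) satisfies every constraint, so the LP is feasible; the constraints give x_1 ≤ 12 and x_2 ≤ 5, which with x_1, x_2 ≥ 0 keep the feasible region inside a bounded box. A feasible, bounded LP attains a finite optimum at a vertex.

The LP has an optimal solution: (7.5, 0) with z = -67.5.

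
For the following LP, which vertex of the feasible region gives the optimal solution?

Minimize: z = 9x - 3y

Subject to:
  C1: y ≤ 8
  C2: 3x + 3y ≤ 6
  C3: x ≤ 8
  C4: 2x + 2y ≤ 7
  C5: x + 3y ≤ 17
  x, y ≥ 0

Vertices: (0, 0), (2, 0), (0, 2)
Evaluating z = 9x - 3y at each vertex:
  (0, 0): z = 0
  (2, 0): z = 18
  (0, 2): z = -6

The smallest value is z = -6, attained at (0, 2).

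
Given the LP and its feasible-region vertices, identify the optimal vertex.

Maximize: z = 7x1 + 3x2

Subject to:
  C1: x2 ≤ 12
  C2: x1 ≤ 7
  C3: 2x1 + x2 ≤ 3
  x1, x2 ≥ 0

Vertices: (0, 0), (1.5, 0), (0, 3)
(1.5, 0) with z = 10.5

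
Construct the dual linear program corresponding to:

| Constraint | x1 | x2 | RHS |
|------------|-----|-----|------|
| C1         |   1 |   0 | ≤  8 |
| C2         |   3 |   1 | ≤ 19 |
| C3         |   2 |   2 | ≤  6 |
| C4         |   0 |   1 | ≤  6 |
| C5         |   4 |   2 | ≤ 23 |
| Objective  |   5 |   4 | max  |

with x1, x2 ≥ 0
Minimize: z = 8y1 + 19y2 + 6y3 + 6y4 + 23y5

Subject to:
  C1: -y1 - 3y2 - 2y3 - 4y5 ≤ -5
  C2: -y2 - 2y3 - y4 - 2y5 ≤ -4
  y1, y2, y3, y4, y5 ≥ 0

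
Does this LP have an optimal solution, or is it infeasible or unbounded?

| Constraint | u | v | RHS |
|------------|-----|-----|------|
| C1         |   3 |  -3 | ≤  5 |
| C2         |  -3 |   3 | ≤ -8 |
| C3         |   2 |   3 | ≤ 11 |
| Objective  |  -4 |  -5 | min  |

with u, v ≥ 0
C1 requires 3u - 3v ≤ 5, while C2 (-3u + 3v ≤ -8) is equivalent to 3u - 3v ≥ 8. Together they would need 8 ≤ 3u - 3v ≤ 5, which is impossible since 8 > 5. No point satisfies all constraints.

Infeasible: no point satisfies all constraints simultaneously.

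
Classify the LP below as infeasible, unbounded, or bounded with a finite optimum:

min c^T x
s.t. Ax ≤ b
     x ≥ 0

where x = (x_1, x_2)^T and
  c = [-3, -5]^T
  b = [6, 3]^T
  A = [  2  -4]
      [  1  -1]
Feasible point: (0, 0) satisfies every constraint, so the LP is feasible.
Direction d = (0, 1): for each constraint row a, a·d ≤ 0 —
  (2)(0) + (-4)(1) = -4 ≤ 0
  (1)(0) + (-1)(1) = -1 ≤ 0
and d ≥ 0, so (0, 0) + t·d stays feasible for every t ≥ 0. Along this ray z = -3x_1 - 5x_2 changes by -5 per unit t, so z → −∞.

The LP is unbounded; z can be made arbitrarily small.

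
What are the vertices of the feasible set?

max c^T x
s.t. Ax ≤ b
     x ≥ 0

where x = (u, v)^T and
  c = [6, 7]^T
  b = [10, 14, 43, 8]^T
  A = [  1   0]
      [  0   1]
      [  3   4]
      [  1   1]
Each vertex is the intersection of two constraint boundaries that also satisfies all remaining constraints:
  u = 0 and v = 0 → (0, 0)
  u + v = 8 and v = 0 → (8, 0)
  u + v = 8 and u = 0 → (0, 8)

Vertices: (0, 0), (8, 0), (0, 8)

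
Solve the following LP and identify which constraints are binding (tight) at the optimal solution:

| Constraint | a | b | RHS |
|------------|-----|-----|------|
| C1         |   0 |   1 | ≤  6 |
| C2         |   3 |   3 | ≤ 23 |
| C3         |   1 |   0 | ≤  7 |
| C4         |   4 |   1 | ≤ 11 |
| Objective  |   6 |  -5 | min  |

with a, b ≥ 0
Optimal: a = 0, b = 6
Slack at optimum:
  C1: slack = 0 (binding)
  C2: slack = 5
  C3: slack = 7
  C4: slack = 5
  a ≥ 0: a = 0 (binding)
  b ≥ 0: b = 6
Binding constraints: C1, a ≥ 0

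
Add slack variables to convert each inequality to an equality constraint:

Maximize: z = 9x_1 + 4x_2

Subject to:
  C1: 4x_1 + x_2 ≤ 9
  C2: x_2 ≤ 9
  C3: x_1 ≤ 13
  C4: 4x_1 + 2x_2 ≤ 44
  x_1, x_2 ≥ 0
max z = 9x_1 + 4x_2

s.t.
  4x_1 + x_2 + s1 = 9
  x_2 + s2 = 9
  x_1 + s3 = 13
  4x_1 + 2x_2 + s4 = 44
  x_1, x_2, s1, s2, s3, s4 ≥ 0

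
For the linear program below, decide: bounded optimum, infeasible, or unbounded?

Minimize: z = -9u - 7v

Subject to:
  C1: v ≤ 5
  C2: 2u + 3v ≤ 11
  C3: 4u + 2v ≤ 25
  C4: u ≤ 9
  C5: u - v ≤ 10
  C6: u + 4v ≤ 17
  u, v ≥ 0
The point (5.5, 0) satisfies every constraint, so the LP is feasible; the constraints give u ≤ 9 and v ≤ 5, which with u, v ≥ 0 keep the feasible region inside a bounded box. A feasible, bounded LP attains a finite optimum at a vertex.

Evaluating z = -9u - 7v at each vertex:
  (0, 0): z = 0
  (5.5, 0): z = -49.5
  (0, 3.667): z = -25.67

Bounded optimum: z* = -49.5 at (5.5, 0).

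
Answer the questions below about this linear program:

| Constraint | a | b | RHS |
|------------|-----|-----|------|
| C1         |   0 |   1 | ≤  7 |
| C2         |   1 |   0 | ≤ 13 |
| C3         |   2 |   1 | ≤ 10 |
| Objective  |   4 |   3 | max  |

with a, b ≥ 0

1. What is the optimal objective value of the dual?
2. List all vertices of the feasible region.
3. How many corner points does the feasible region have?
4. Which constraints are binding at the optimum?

1. 27 (by strong duality, equal to the primal optimum)
2. (0, 0), (5, 0), (1.5, 7), (0, 7)
3. 4
4. C1, C3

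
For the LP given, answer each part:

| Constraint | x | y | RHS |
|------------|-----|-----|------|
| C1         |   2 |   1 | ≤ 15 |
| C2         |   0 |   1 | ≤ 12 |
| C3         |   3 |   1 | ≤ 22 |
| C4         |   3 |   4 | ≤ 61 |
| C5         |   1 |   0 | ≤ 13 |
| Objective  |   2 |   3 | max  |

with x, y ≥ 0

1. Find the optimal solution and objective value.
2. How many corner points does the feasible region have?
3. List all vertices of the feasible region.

1. x = 1.5, y = 12, z = 39
2. 5
3. (0, 0), (7.333, 0), (7, 1), (1.5, 12), (0, 12)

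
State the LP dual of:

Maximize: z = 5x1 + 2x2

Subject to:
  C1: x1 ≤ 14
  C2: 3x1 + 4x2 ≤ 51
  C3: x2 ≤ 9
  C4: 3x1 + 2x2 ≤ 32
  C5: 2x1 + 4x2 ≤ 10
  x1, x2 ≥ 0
Minimize: z = 14y1 + 51y2 + 9y3 + 32y4 + 10y5

Subject to:
  C1: -y1 - 3y2 - 3y4 - 2y5 ≤ -5
  C2: -4y2 - y3 - 2y4 - 4y5 ≤ -2
  y1, y2, y3, y4, y5 ≥ 0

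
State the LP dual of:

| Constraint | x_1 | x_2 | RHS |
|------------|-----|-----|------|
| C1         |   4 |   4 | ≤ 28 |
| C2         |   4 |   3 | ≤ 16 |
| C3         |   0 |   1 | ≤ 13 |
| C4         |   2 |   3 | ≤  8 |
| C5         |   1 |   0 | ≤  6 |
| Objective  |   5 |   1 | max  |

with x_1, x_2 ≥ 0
Minimize: z = 28y1 + 16y2 + 13y3 + 8y4 + 6y5

Subject to:
  C1: -4y1 - 4y2 - 2y4 - y5 ≤ -5
  C2: -4y1 - 3y2 - y3 - 3y4 ≤ -1
  y1, y2, y3, y4, y5 ≥ 0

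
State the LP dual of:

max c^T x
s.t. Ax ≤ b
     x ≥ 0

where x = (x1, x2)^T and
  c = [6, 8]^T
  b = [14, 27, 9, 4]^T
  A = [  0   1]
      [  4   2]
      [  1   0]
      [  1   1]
Minimize: z = 14y1 + 27y2 + 9y3 + 4y4

Subject to:
  C1: -4y2 - y3 - y4 ≤ -6
  C2: -y1 - 2y2 - y4 ≤ -8
  y1, y2, y3, y4 ≥ 0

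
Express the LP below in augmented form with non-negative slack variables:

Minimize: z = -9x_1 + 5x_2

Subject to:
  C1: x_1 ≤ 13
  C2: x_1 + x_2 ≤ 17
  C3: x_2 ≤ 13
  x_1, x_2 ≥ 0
min z = -9x_1 + 5x_2

s.t.
  x_1 + s1 = 13
  x_1 + x_2 + s2 = 17
  x_2 + s3 = 13
  x_1, x_2, s1, s2, s3 ≥ 0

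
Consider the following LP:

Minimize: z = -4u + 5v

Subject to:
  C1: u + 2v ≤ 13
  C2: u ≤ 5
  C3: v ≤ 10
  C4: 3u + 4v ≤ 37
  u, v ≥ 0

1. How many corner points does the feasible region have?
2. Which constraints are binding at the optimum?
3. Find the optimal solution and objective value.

1. 4
2. C2, v ≥ 0
3. u = 5, v = 0, z = -20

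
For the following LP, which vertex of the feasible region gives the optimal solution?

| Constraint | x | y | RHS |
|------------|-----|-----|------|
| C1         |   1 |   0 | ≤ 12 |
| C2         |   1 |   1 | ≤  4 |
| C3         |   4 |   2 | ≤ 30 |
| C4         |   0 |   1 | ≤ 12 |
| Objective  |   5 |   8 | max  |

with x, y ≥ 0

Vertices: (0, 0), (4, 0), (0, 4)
Evaluating z = 5x + 8y at each vertex:
  (0, 0): z = 0
  (4, 0): z = 20
  (0, 4): z = 32

The largest value is z = 32, attained at (0, 4).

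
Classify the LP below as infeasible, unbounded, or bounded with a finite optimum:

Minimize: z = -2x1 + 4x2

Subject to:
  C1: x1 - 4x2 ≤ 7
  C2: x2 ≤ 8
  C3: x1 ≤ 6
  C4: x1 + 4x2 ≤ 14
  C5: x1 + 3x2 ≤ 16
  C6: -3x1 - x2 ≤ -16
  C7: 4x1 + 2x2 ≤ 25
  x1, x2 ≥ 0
The point (6, 0) satisfies every constraint, so the LP is feasible; the constraints give x1 ≤ 6 and x2 ≤ 8, which with x1, x2 ≥ 0 keep the feasible region inside a bounded box. A feasible, bounded LP attains a finite optimum at a vertex.

Evaluating z = -2x1 + 4x2 at each vertex:
  (5.333, 0): z = -10.67
  (6, 0): z = -12
  (6, 0.5): z = -10
  (5.143, 2.214): z = -1.429
  (4.545, 2.364): z = 0.3636

Bounded optimum: z* = -12 at (6, 0).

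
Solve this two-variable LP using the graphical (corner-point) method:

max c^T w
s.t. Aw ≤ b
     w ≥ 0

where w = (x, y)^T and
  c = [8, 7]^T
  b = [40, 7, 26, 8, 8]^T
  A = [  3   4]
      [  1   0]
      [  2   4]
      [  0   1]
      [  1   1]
x = 7, y = 1, z = 63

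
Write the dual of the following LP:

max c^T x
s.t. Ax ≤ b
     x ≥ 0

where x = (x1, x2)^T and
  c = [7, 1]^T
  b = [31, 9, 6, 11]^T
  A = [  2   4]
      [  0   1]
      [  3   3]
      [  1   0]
Minimize: z = 31y1 + 9y2 + 6y3 + 11y4

Subject to:
  C1: -2y1 - 3y3 - y4 ≤ -7
  C2: -4y1 - y2 - 3y3 ≤ -1
  y1, y2, y3, y4 ≥ 0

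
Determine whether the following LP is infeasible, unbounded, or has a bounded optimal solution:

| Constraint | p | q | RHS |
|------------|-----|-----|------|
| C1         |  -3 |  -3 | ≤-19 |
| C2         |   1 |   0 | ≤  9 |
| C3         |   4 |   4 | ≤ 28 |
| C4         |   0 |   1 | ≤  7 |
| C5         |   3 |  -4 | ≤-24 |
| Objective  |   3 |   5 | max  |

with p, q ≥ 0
The point (0, 7) satisfies every constraint, so the LP is feasible; the constraints give p ≤ 9 and q ≤ 7, which with p, q ≥ 0 keep the feasible region inside a bounded box. A feasible, bounded LP attains a finite optimum at a vertex.

Evaluating z = 3p + 5q at each vertex:
  (0, 6.333): z = 31.67
  (0.1905, 6.143): z = 31.29
  (0.5714, 6.429): z = 33.86
  (0, 7): z = 35

Bounded optimum: z* = 35 at (0, 7).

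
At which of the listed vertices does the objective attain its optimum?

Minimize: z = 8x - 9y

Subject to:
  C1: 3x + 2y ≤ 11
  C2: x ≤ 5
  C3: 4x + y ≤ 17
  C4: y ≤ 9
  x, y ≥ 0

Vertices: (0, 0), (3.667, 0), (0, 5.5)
(0, 5.5) with z = -49.5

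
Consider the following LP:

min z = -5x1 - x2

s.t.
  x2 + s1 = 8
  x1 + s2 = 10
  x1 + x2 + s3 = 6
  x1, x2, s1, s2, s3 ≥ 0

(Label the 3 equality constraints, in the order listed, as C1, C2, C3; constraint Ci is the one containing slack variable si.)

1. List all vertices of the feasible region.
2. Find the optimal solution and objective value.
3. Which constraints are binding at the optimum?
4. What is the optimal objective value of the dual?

1. (0, 0), (6, 0), (0, 6)
2. x1 = 6, x2 = 0, z = -30
3. C3, x2 ≥ 0
4. -30 (by strong duality, equal to the primal optimum)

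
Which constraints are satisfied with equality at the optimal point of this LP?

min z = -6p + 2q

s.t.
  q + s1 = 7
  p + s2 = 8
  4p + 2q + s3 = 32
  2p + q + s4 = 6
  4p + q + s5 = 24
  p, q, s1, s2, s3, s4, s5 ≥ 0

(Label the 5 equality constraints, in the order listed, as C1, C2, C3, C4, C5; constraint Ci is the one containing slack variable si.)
Optimal: p = 3, q = 0
Slack at optimum:
  C1: slack = 7
  C2: slack = 5
  C3: slack = 20
  C4: slack = 0 (binding)
  C5: slack = 12
  p ≥ 0: p = 3
  q ≥ 0: q = 0 (binding)
Binding constraints: C4, q ≥ 0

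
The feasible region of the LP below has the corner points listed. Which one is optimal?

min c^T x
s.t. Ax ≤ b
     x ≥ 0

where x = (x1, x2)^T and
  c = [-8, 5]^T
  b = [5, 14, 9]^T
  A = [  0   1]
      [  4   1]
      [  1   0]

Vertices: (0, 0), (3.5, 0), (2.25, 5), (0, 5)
Evaluating z = -8x1 + 5x2 at each vertex:
  (0, 0): z = 0
  (3.5, 0): z = -28
  (2.25, 5): z = 7
  (0, 5): z = 25

The smallest value is z = -28, attained at (3.5, 0).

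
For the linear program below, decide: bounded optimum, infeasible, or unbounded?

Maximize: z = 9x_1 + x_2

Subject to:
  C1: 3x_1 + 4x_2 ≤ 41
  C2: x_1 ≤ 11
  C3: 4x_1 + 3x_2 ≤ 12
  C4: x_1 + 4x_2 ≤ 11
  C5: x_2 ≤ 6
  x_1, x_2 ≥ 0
The point (3, 0) satisfies every constraint, so the LP is feasible; the constraints give x_1 ≤ 11 and x_2 ≤ 6, which with x_1, x_2 ≥ 0 keep the feasible region inside a bounded box. A feasible, bounded LP attains a finite optimum at a vertex.

The LP has an optimal solution: (3, 0) with z = 27.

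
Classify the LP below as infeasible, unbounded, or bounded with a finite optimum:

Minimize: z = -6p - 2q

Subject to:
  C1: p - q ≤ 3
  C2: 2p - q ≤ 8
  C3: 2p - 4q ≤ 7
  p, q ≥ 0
Feasible point: (0, 0) satisfies every constraint, so the LP is feasible.
Direction d = (0, 1): for each constraint row a, a·d ≤ 0 —
  (1)(0) + (-1)(1) = -1 ≤ 0
  (2)(0) + (-1)(1) = -1 ≤ 0
  (2)(0) + (-4)(1) = -4 ≤ 0
and d ≥ 0, so (0, 0) + t·d stays feasible for every t ≥ 0. Along this ray z = -6p - 2q changes by -2 per unit t, so z → −∞.

Unbounded — the objective can decrease without bound over the feasible region.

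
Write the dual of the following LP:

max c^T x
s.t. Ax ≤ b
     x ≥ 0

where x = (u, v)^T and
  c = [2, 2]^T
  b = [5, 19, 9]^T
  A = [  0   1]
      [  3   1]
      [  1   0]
Minimize: z = 5y1 + 19y2 + 9y3

Subject to:
  C1: -3y2 - y3 ≤ -2
  C2: -y1 - y2 ≤ -2
  y1, y2, y3 ≥ 0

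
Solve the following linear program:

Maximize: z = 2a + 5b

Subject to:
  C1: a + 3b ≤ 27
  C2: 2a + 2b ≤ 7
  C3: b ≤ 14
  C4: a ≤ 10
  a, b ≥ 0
Each vertex is the intersection of two constraint boundaries that also satisfies all remaining constraints:
  a = 0 and b = 0 → (0, 0)
  2a + 2b = 7 and b = 0 → (3.5, 0)
  2a + 2b = 7 and a = 0 → (0, 3.5)

Evaluating z = 2a + 5b at each vertex:
  (0, 0): z = 0
  (3.5, 0): z = 7
  (0, 3.5): z = 17.5

The maximum is at (0, 3.5) with z = 17.5.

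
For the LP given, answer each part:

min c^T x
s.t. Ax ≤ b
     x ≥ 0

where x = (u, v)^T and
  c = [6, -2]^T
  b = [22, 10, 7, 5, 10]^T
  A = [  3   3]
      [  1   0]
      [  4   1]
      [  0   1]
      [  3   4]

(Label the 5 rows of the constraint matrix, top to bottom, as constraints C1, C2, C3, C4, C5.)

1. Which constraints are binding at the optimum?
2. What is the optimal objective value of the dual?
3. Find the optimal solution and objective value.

1. C5, u ≥ 0
2. -5 (by strong duality, equal to the primal optimum)
3. u = 0, v = 2.5, z = -5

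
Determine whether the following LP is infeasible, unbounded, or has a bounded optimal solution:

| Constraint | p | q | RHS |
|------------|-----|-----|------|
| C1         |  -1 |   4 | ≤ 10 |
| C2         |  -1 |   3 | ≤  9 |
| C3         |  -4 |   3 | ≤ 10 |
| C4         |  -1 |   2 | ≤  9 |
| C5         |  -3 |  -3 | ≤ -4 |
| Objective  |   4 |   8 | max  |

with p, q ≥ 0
Feasible point: (0, 2) satisfies every constraint, so the LP is feasible.
Direction d = (1, 0): for each constraint row a, a·d ≤ 0 —
  (-1)(1) + (4)(0) = -1 ≤ 0
  (-1)(1) + (3)(0) = -1 ≤ 0
  (-4)(1) + (3)(0) = -4 ≤ 0
  (-1)(1) + (2)(0) = -1 ≤ 0
  (-3)(1) + (-3)(0) = -3 ≤ 0
and d ≥ 0, so (0, 2) + t·d stays feasible for every t ≥ 0. Along this ray z = 4p + 8q changes by 4 per unit t, so z → +∞.

Unbounded: there is a feasible ray along which z → +∞.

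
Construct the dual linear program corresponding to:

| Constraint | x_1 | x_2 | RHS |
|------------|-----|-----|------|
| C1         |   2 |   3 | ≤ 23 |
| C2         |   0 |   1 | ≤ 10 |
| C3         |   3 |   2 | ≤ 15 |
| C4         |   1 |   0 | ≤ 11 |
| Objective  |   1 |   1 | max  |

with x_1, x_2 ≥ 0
Minimize: z = 23y1 + 10y2 + 15y3 + 11y4

Subject to:
  C1: -2y1 - 3y3 - y4 ≤ -1
  C2: -3y1 - y2 - 2y3 ≤ -1
  y1, y2, y3, y4 ≥ 0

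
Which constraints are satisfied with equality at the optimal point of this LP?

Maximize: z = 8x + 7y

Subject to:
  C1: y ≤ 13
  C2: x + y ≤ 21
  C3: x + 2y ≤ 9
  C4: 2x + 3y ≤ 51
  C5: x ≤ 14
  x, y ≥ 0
Optimal: x = 9, y = 0
Slack at optimum:
  C1: slack = 13
  C2: slack = 12
  C3: slack = 0 (binding)
  C4: slack = 33
  C5: slack = 5
  x ≥ 0: x = 9
  y ≥ 0: y = 0 (binding)
Binding constraints: C3, y ≥ 0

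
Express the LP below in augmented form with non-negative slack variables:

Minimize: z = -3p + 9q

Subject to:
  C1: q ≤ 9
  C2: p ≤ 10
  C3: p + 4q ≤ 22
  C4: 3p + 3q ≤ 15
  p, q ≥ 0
min z = -3p + 9q

s.t.
  q + s1 = 9
  p + s2 = 10
  p + 4q + s3 = 22
  3p + 3q + s4 = 15
  p, q, s1, s2, s3, s4 ≥ 0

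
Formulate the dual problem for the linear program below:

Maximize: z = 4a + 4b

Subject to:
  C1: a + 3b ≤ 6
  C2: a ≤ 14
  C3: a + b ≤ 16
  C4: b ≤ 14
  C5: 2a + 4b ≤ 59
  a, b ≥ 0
Minimize: z = 6y1 + 14y2 + 16y3 + 14y4 + 59y5

Subject to:
  C1: -y1 - y2 - y3 - 2y5 ≤ -4
  C2: -3y1 - y3 - y4 - 4y5 ≤ -4
  y1, y2, y3, y4, y5 ≥ 0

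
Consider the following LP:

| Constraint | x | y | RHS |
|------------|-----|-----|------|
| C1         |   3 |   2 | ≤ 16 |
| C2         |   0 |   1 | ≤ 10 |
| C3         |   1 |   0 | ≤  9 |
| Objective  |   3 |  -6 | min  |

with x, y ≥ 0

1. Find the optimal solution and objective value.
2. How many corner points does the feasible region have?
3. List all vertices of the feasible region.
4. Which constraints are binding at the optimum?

1. x = 0, y = 8, z = -48
2. 3
3. (0, 0), (5.333, 0), (0, 8)
4. C1, x ≥ 0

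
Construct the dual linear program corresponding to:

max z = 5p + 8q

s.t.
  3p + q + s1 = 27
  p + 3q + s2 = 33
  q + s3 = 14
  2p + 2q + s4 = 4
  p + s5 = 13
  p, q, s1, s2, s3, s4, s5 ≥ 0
Minimize: z = 27y1 + 33y2 + 14y3 + 4y4 + 13y5

Subject to:
  C1: -3y1 - y2 - 2y4 - y5 ≤ -5
  C2: -y1 - 3y2 - y3 - 2y4 ≤ -8
  y1, y2, y3, y4, y5 ≥ 0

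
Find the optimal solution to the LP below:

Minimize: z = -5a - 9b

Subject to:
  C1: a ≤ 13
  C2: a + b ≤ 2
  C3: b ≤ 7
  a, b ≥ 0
Each vertex is the intersection of two constraint boundaries that also satisfies all remaining constraints:
  a = 0 and b = 0 → (0, 0)
  a + b = 2 and b = 0 → (2, 0)
  a + b = 2 and a = 0 → (0, 2)

Evaluating z = -5a - 9b at each vertex:
  (0, 0): z = 0
  (2, 0): z = -10
  (0, 2): z = -18

The minimum is at (0, 2) with z = -18.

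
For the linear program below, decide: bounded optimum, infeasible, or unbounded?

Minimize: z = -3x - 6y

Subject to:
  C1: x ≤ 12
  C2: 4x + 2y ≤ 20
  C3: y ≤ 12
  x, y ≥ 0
The point (0, 10) satisfies every constraint, so the LP is feasible; the constraints give x ≤ 12 and y ≤ 12, which with x, y ≥ 0 keep the feasible region inside a bounded box. A feasible, bounded LP attains a finite optimum at a vertex.

Evaluating z = -3x - 6y at each vertex:
  (0, 0): z = 0
  (5, 0): z = -15
  (0, 10): z = -60

Feasible with finite optimum z* = -60 at (0, 10).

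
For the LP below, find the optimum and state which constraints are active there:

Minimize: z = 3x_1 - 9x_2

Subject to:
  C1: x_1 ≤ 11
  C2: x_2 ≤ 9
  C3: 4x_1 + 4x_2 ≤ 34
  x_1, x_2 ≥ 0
Optimal: x_1 = 0, x_2 = 8.5
Slack at optimum:
  C1: slack = 11
  C2: slack = 0.5
  C3: slack = 0 (binding)
  x_1 ≥ 0: x_1 = 0 (binding)
  x_2 ≥ 0: x_2 = 8.5
Binding constraints: C3, x_1 ≥ 0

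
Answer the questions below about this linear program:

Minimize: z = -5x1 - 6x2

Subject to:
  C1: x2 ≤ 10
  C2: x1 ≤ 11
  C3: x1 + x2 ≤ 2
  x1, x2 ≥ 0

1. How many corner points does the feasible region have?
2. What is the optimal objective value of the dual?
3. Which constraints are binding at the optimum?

1. 3
2. -12 (by strong duality, equal to the primal optimum)
3. C3, x1 ≥ 0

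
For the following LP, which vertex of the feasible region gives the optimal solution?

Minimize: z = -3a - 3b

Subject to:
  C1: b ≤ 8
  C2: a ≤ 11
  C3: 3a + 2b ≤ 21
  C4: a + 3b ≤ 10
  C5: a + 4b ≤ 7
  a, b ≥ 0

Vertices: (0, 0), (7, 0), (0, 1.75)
(7, 0) with z = -21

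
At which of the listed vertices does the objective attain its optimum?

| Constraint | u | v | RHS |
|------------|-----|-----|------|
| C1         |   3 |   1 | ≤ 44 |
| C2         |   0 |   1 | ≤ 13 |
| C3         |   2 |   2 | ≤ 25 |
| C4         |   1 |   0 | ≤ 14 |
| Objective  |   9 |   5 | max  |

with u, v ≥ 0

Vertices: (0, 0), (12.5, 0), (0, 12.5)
(12.5, 0) with z = 112.5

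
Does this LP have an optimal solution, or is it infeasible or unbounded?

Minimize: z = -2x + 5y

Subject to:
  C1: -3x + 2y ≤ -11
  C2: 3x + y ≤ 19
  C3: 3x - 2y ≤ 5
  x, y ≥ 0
C3 requires 3x - 2y ≤ 5, while C1 (-3x + 2y ≤ -11) is equivalent to 3x - 2y ≥ 11. Together they would need 11 ≤ 3x - 2y ≤ 5, which is impossible since 11 > 5. No point satisfies all constraints.

The feasible region is empty; the LP is infeasible.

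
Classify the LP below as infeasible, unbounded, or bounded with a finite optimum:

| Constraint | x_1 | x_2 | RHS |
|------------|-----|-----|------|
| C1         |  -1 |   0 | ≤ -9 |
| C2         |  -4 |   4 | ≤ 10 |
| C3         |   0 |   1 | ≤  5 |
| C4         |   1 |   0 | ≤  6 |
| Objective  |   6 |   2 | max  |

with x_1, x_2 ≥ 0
C4 requires x_1 ≤ 6, while C1 (-x_1 ≤ -9) is equivalent to x_1 ≥ 9. Together they would need 9 ≤ x_1 ≤ 6, which is impossible since 9 > 6. No point satisfies all constraints.

The feasible region is empty; the LP is infeasible.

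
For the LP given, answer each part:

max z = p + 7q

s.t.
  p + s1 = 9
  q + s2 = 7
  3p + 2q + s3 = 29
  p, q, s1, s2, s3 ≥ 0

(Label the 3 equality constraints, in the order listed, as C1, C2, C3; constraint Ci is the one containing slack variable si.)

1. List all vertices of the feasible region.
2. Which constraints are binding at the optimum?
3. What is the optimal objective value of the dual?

1. (0, 0), (9, 0), (9, 1), (5, 7), (0, 7)
2. C2, C3
3. 54 (by strong duality, equal to the primal optimum)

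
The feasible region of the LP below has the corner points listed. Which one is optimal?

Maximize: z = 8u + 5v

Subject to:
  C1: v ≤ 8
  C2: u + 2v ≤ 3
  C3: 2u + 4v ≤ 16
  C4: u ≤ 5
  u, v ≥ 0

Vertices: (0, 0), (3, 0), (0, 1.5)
(3, 0) with z = 24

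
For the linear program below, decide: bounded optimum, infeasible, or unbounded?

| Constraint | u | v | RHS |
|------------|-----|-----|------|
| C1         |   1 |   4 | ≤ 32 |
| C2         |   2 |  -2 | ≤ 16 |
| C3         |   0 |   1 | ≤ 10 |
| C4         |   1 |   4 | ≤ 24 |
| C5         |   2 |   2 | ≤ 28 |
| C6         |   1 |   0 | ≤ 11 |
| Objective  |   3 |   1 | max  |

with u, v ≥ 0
The point (11, 3) satisfies every constraint, so the LP is feasible; the constraints give u ≤ 11 and v ≤ 10, which with u, v ≥ 0 keep the feasible region inside a bounded box. A feasible, bounded LP attains a finite optimum at a vertex.

Evaluating z = 3u + v at each vertex:
  (0, 0): z = 0
  (8, 0): z = 24
  (11, 3): z = 36
  (10.67, 3.333): z = 35.33
  (0, 6): z = 6

The LP has an optimal solution: (11, 3) with z = 36.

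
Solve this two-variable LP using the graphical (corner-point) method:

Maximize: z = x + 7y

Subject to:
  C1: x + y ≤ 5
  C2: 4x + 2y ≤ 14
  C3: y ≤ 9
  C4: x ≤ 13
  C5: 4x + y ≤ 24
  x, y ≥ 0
Each vertex is the intersection of two constraint boundaries that also satisfies all remaining constraints:
  x = 0 and y = 0 → (0, 0)
  4x + 2y = 14 and y = 0 → (3.5, 0)
  x + y = 5 and 4x + 2y = 14 → (2, 3)
  x + y = 5 and x = 0 → (0, 5)

Evaluating z = x + 7y at each vertex:
  (0, 0): z = 0
  (3.5, 0): z = 3.5
  (2, 3): z = 23
  (0, 5): z = 35

The maximum is at (0, 5) with z = 35.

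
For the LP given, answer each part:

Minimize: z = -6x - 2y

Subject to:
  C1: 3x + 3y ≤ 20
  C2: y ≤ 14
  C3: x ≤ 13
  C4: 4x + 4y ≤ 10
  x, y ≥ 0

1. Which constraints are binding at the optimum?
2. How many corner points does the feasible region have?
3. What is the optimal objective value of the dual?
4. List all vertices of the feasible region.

1. C4, y ≥ 0
2. 3
3. -15 (by strong duality, equal to the primal optimum)
4. (0, 0), (2.5, 0), (0, 2.5)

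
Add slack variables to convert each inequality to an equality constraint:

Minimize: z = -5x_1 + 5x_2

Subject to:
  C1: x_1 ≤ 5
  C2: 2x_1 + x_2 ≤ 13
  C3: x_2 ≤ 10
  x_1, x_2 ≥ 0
min z = -5x_1 + 5x_2

s.t.
  x_1 + s1 = 5
  2x_1 + x_2 + s2 = 13
  x_2 + s3 = 10
  x_1, x_2, s1, s2, s3 ≥ 0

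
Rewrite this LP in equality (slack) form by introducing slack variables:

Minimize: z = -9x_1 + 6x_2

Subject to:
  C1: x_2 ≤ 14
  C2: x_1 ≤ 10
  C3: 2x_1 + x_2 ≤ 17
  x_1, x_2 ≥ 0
min z = -9x_1 + 6x_2

s.t.
  x_2 + s1 = 14
  x_1 + s2 = 10
  2x_1 + x_2 + s3 = 17
  x_1, x_2, s1, s2, s3 ≥ 0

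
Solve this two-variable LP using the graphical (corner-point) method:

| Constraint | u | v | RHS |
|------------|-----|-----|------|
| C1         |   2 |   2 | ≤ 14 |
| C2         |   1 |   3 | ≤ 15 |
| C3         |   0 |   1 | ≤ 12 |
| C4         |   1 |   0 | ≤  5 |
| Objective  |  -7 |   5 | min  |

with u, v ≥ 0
Each vertex is the intersection of two constraint boundaries that also satisfies all remaining constraints:
  u = 0 and v = 0 → (0, 0)
  u = 5 and v = 0 → (5, 0)
  2u + 2v = 14 and u = 5 → (5, 2)
  2u + 2v = 14 and u + 3v = 15 → (3, 4)
  u + 3v = 15 and u = 0 → (0, 5)

Evaluating z = -7u + 5v at each vertex:
  (0, 0): z = 0
  (5, 0): z = -35
  (5, 2): z = -25
  (3, 4): z = -1
  (0, 5): z = 25

The minimum is at (5, 0) with z = -35.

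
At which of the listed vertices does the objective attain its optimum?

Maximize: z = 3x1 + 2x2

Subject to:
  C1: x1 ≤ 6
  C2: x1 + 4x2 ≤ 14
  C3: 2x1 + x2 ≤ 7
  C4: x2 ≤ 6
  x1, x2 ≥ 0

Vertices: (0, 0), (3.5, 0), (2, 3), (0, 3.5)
Evaluating z = 3x1 + 2x2 at each vertex:
  (0, 0): z = 0
  (3.5, 0): z = 10.5
  (2, 3): z = 12
  (0, 3.5): z = 7

The largest value is z = 12, attained at (2, 3).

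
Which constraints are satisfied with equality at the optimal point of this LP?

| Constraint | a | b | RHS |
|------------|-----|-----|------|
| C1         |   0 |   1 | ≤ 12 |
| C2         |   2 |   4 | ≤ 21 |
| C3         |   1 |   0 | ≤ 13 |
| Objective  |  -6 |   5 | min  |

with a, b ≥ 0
Optimal: a = 10.5, b = 0
Binding: C2, b ≥ 0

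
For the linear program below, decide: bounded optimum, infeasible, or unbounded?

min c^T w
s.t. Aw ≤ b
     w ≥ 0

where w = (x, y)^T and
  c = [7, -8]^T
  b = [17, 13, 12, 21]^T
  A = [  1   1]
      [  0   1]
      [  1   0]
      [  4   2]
The point (0, 10.5) satisfies every constraint, so the LP is feasible; the constraints give x ≤ 12 and y ≤ 13, which with x, y ≥ 0 keep the feasible region inside a bounded box. A feasible, bounded LP attains a finite optimum at a vertex.

Evaluating z = 7x - 8y at each vertex:
  (0, 0): z = 0
  (5.25, 0): z = 36.75
  (0, 10.5): z = -84

The LP has an optimal solution: (0, 10.5) with z = -84.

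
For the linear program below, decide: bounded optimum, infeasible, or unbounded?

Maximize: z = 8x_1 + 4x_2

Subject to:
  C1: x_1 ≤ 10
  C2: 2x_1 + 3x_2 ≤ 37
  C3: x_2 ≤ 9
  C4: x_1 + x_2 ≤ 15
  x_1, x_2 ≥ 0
The point (10, 5) satisfies every constraint, so the LP is feasible; the constraints give x_1 ≤ 10 and x_2 ≤ 9, which with x_1, x_2 ≥ 0 keep the feasible region inside a bounded box. A feasible, bounded LP attains a finite optimum at a vertex.

Evaluating z = 8x_1 + 4x_2 at each vertex:
  (0, 0): z = 0
  (10, 0): z = 80
  (10, 5): z = 100
  (8, 7): z = 92
  (5, 9): z = 76
  (0, 9): z = 36

The LP has an optimal solution: (10, 5) with z = 100.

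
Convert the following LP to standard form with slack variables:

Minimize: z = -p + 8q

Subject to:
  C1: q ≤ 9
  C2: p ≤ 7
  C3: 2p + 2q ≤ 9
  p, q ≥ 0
min z = -p + 8q

s.t.
  q + s1 = 9
  p + s2 = 7
  2p + 2q + s3 = 9
  p, q, s1, s2, s3 ≥ 0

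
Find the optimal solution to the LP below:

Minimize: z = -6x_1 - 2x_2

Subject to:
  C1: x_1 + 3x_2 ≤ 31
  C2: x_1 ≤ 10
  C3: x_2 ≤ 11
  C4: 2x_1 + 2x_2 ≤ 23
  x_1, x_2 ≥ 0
Each vertex is the intersection of two constraint boundaries that also satisfies all remaining constraints:
  x_1 = 0 and x_2 = 0 → (0, 0)
  x_1 = 10 and x_2 = 0 → (10, 0)
  x_1 = 10 and 2x_1 + 2x_2 = 23 → (10, 1.5)
  x_1 + 3x_2 = 31 and 2x_1 + 2x_2 = 23 → (1.75, 9.75)
  x_1 + 3x_2 = 31 and x_1 = 0 → (0, 10.33)

Evaluating z = -6x_1 - 2x_2 at each vertex:
  (0, 0): z = 0
  (10, 0): z = -60
  (10, 1.5): z = -63
  (1.75, 9.75): z = -30
  (0, 10.33): z = -20.67

The minimum is at (10, 1.5) with z = -63.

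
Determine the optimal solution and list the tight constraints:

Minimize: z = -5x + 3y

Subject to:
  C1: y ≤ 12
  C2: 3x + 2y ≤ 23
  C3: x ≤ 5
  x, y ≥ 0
Optimal: x = 5, y = 0
Binding: C3, y ≥ 0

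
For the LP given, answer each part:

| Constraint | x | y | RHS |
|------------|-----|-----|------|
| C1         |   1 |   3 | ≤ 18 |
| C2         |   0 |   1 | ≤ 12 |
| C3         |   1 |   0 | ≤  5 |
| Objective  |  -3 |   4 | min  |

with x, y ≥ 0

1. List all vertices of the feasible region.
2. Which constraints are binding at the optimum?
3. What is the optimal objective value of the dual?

1. (0, 0), (5, 0), (5, 4.333), (0, 6)
2. C3, y ≥ 0
3. -15 (by strong duality, equal to the primal optimum)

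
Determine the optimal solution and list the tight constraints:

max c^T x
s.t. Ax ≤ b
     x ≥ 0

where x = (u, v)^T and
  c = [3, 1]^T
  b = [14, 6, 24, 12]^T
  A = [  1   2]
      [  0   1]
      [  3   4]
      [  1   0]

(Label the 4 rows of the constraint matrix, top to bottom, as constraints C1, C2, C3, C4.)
Optimal: u = 8, v = 0
Binding: C3, v ≥ 0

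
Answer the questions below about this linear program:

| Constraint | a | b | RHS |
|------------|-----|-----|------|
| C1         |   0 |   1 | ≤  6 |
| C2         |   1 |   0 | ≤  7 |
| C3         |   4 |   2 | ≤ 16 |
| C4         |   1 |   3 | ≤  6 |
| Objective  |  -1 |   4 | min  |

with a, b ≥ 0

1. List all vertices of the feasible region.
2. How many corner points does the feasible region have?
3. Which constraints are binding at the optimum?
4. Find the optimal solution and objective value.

1. (0, 0), (4, 0), (3.6, 0.8), (0, 2)
2. 4
3. C3, b ≥ 0
4. a = 4, b = 0, z = -4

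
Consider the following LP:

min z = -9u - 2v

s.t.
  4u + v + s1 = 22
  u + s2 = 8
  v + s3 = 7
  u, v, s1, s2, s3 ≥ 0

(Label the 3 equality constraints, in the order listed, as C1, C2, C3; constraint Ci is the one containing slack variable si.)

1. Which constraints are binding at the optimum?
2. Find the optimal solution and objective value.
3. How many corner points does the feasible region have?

1. C1, v ≥ 0
2. u = 5.5, v = 0, z = -49.5
3. 4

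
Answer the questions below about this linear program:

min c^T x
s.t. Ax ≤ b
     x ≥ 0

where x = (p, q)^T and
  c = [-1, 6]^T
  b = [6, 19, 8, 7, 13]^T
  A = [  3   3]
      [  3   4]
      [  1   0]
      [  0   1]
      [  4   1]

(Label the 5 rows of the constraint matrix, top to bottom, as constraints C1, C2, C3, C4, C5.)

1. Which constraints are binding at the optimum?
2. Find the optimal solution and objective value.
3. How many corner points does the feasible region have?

1. C1, q ≥ 0
2. p = 2, q = 0, z = -2
3. 3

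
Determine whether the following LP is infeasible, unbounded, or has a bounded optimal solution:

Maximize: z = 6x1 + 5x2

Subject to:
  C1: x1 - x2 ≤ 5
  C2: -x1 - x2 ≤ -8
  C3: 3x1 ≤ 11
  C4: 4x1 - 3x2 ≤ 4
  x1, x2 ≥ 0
Feasible point: (0, 8) satisfies every constraint, so the LP is feasible.
Direction d = (0, 1): for each constraint row a, a·d ≤ 0 —
  (1)(0) + (-1)(1) = -1 ≤ 0
  (-1)(0) + (-1)(1) = -1 ≤ 0
  (3)(0) + (0)(1) = 0 ≤ 0
  (4)(0) + (-3)(1) = -3 ≤ 0
and d ≥ 0, so (0, 8) + t·d stays feasible for every t ≥ 0. Along this ray z = 6x1 + 5x2 changes by 5 per unit t, so z → +∞.

The LP is unbounded; z can be made arbitrarily large.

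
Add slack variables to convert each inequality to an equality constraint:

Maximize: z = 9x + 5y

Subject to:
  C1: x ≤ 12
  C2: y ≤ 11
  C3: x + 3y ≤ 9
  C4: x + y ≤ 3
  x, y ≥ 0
max z = 9x + 5y

s.t.
  x + s1 = 12
  y + s2 = 11
  x + 3y + s3 = 9
  x + y + s4 = 3
  x, y, s1, s2, s3, s4 ≥ 0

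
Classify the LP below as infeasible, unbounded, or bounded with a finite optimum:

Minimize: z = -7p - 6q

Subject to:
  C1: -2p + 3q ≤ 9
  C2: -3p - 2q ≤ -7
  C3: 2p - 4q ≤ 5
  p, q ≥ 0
Feasible point: (1, 2) satisfies every constraint, so the LP is feasible.
Direction d = (3, 2): for each constraint row a, a·d ≤ 0 —
  (-2)(3) + (3)(2) = 0 ≤ 0
  (-3)(3) + (-2)(2) = -13 ≤ 0
  (2)(3) + (-4)(2) = -2 ≤ 0
and d ≥ 0, so (1, 2) + t·d stays feasible for every t ≥ 0. Along this ray z = -7p - 6q changes by -33 per unit t, so z → −∞.

The LP is unbounded; z can be made arbitrarily small.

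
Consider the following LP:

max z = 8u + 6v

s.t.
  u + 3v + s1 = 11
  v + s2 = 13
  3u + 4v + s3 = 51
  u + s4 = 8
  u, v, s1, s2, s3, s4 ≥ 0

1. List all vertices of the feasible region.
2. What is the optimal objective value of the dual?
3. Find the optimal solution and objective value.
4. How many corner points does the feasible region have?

1. (0, 0), (8, 0), (8, 1), (0, 3.667)
2. 70 (by strong duality, equal to the primal optimum)
3. u = 8, v = 1, z = 70
4. 4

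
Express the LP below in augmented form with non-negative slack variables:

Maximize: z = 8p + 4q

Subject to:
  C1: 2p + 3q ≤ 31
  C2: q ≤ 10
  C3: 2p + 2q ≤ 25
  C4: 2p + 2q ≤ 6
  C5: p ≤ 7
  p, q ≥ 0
max z = 8p + 4q

s.t.
  2p + 3q + s1 = 31
  q + s2 = 10
  2p + 2q + s3 = 25
  2p + 2q + s4 = 6
  p + s5 = 7
  p, q, s1, s2, s3, s4, s5 ≥ 0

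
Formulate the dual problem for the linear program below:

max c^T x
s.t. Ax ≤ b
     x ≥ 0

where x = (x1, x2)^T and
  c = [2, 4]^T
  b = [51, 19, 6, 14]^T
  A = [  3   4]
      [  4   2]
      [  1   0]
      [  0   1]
Minimize: z = 51y1 + 19y2 + 6y3 + 14y4

Subject to:
  C1: -3y1 - 4y2 - y3 ≤ -2
  C2: -4y1 - 2y2 - y4 ≤ -4
  y1, y2, y3, y4 ≥ 0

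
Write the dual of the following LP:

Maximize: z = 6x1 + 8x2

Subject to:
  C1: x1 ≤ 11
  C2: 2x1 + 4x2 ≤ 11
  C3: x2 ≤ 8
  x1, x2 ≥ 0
Minimize: z = 11y1 + 11y2 + 8y3

Subject to:
  C1: -y1 - 2y2 ≤ -6
  C2: -4y2 - y3 ≤ -8
  y1, y2, y3 ≥ 0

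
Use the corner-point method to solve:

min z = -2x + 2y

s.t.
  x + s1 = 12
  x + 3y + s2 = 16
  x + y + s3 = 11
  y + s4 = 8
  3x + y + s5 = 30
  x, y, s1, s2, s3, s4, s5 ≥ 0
Each vertex is the intersection of two constraint boundaries that also satisfies all remaining constraints:
  x = 0 and y = 0 → (0, 0)
  3x + y = 30 and y = 0 → (10, 0)
  x + y = 11 and 3x + y = 30 → (9.5, 1.5)
  x + 3y = 16 and x + y = 11 → (8.5, 2.5)
  x + 3y = 16 and x = 0 → (0, 5.333)

Evaluating z = -2x + 2y at each vertex:
  (0, 0): z = 0
  (10, 0): z = -20
  (9.5, 1.5): z = -16
  (8.5, 2.5): z = -12
  (0, 5.333): z = 10.67

The minimum is at (10, 0) with z = -20.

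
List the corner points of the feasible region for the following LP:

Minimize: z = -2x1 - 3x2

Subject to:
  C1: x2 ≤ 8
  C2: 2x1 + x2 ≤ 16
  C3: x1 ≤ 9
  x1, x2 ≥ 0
Each vertex is the intersection of two constraint boundaries that also satisfies all remaining constraints:
  x1 = 0 and x2 = 0 → (0, 0)
  2x1 + x2 = 16 and x2 = 0 → (8, 0)
  x2 = 8 and 2x1 + x2 = 16 → (4, 8)
  x2 = 8 and x1 = 0 → (0, 8)

Vertices: (0, 0), (8, 0), (4, 8), (0, 8)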